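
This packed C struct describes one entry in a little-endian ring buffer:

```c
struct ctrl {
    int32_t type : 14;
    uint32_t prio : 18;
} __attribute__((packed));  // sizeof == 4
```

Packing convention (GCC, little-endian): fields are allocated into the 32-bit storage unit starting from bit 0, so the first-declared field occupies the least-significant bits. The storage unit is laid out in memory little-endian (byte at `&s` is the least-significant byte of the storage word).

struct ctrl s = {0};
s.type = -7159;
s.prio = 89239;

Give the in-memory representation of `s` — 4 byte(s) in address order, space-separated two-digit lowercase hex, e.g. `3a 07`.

type (14b) val=-7159 bits=0x2409 at bit 0: 0x00002409
prio (18b) val=89239 bits=0x15c97 at bit 14: 0x5725e409
word = 0x5725e409 → little-endian bytes:
  [0]=0x09  [1]=0xe4  [2]=0x25  [3]=0x57

09 e4 25 57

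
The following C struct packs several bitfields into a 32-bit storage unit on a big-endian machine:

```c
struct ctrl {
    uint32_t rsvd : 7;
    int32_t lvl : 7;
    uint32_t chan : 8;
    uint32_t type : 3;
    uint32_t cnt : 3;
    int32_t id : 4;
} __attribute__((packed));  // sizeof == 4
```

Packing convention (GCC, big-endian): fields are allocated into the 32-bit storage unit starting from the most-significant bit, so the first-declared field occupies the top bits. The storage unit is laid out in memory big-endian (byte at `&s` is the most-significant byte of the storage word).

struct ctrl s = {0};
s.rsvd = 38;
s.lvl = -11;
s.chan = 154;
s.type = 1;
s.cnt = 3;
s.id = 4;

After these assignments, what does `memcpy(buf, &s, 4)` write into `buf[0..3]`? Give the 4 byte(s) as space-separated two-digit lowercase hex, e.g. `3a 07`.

4d d6 68 b4

[25+:7] rsvd=38 & 0x7f = 0x26; word=0x4c000000
[18+:7] lvl=-11 & 0x7f = 0x75; word=0x4dd40000
[10+:8] chan=154 & 0xff = 0x9a; word=0x4dd66800
[7+:3] type=1 & 0x7 = 0x1; word=0x4dd66880
[4+:3] cnt=3 & 0x7 = 0x3; word=0x4dd668b0
[0+:4] id=4 & 0xf = 0x4; word=0x4dd668b4
word = 0x4dd668b4 → big-endian bytes:
  [0]=0x4d  [1]=0xd6  [2]=0x68  [3]=0xb4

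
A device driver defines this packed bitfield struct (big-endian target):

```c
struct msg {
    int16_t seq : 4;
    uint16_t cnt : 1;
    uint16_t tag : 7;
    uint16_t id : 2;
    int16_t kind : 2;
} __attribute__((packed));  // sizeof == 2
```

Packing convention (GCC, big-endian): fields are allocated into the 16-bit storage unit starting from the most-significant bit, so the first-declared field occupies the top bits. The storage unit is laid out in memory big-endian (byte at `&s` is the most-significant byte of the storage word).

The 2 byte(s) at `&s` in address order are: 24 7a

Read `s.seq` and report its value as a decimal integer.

2

[0]=0x24 [1]=0x7a (big-endian) → word 0x247a
seq:4 @ bit 12 → (0x247a>>12)&0xf = 0x2  ←
cnt:1 @ bit 11 → (0x247a>>11)&0x1 = 0x0
tag:7 @ bit 4 → (0x247a>>4)&0x7f = 0x47
id:2 @ bit 2 → (0x247a>>2)&0x3 = 0x2
kind:2 @ bit 0 → (0x247a>>0)&0x3 = 0x2
seq signed 4b, MSB=0: value = 2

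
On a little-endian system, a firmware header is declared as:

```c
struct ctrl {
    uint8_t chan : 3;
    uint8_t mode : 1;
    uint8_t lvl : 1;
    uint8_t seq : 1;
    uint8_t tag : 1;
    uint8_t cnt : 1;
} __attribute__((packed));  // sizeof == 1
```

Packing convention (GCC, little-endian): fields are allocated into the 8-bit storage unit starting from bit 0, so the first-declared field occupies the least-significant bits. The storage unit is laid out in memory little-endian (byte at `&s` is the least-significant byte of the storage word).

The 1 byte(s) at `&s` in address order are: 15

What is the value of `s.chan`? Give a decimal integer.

[0]=0x15 (little-endian) → word 0x15
chan [0+:3] = (word>>0) & 0x7 = 5  ←
mode [3+:1] = (word>>3) & 0x1 = 0
lvl [4+:1] = (word>>4) & 0x1 = 1
seq [5+:1] = (word>>5) & 0x1 = 0
tag [6+:1] = (word>>6) & 0x1 = 0
cnt [7+:1] = (word>>7) & 0x1 = 0

5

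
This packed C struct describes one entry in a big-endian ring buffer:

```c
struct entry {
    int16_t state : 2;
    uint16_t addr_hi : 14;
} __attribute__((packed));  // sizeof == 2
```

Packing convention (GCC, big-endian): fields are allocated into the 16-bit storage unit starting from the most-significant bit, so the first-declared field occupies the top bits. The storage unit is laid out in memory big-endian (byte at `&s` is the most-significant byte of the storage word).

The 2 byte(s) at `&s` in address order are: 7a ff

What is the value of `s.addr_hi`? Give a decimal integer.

15103

[0]=0x7a [1]=0xff (big-endian) → word 0x7aff
state [14+:2] = (word>>14) & 0x3 = 1
addr_hi [0+:14] = (word>>0) & 0x3fff = 15103  ←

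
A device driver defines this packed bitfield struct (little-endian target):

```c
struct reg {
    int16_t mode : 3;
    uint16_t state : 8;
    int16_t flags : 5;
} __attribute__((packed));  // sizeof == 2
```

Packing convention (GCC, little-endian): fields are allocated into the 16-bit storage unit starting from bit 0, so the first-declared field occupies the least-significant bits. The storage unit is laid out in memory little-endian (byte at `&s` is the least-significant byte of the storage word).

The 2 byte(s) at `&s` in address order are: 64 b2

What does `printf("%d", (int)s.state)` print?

[0]=0x64 [1]=0xb2 (little-endian) → word 0xb264
mode [0+:3] = (word>>0) & 0x7 = 4
state [3+:8] = (word>>3) & 0xff = 76  ←
flags [11+:5] = (word>>11) & 0x1f = 22

76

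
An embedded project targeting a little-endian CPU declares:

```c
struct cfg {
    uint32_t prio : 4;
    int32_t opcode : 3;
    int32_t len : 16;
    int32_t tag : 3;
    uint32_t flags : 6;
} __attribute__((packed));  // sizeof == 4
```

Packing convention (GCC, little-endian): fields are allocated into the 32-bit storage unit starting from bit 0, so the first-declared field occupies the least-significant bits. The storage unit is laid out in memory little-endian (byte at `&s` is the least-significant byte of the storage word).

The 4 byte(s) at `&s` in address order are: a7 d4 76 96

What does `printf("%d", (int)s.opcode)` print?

2

[0]=0xa7 [1]=0xd4 [2]=0x76 [3]=0x96 (little-endian) → word 0x9676d4a7
prio [0+:4] = (word>>0) & 0xf = 7
opcode [4+:3] = (word>>4) & 0x7 = 2  ←
len [7+:16] = (word>>7) & 0xffff = 60841
tag [23+:3] = (word>>23) & 0x7 = 4
flags [26+:6] = (word>>26) & 0x3f = 37
opcode signed 3b, MSB=0: value = 2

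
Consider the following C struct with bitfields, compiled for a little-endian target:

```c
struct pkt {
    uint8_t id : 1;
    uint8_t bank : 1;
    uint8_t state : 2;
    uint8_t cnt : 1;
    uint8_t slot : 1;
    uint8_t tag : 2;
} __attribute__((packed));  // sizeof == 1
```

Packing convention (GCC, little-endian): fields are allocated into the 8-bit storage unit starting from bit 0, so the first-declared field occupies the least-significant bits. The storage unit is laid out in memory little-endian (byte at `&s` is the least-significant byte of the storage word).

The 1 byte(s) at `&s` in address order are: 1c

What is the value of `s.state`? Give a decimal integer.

3

[0]=0x1c (little-endian) → word 0x1c
id:1 @ bit 0 → (0x1c>>0)&0x1 = 0x0
bank:1 @ bit 1 → (0x1c>>1)&0x1 = 0x0
state:2 @ bit 2 → (0x1c>>2)&0x3 = 0x3  ←
cnt:1 @ bit 4 → (0x1c>>4)&0x1 = 0x1
slot:1 @ bit 5 → (0x1c>>5)&0x1 = 0x0
tag:2 @ bit 6 → (0x1c>>6)&0x3 = 0x0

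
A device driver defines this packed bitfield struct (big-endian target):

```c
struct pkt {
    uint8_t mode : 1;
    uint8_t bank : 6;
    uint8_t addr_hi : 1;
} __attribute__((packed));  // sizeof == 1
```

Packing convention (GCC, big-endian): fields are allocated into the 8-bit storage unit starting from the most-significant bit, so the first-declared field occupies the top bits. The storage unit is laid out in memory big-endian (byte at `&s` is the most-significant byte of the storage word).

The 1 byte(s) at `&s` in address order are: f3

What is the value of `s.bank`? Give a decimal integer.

[0]=0xf3 (big-endian) → word 0xf3
mode [7+:1] = (word>>7) & 0x1 = 1
bank [1+:6] = (word>>1) & 0x3f = 57  ←
addr_hi [0+:1] = (word>>0) & 0x1 = 1

57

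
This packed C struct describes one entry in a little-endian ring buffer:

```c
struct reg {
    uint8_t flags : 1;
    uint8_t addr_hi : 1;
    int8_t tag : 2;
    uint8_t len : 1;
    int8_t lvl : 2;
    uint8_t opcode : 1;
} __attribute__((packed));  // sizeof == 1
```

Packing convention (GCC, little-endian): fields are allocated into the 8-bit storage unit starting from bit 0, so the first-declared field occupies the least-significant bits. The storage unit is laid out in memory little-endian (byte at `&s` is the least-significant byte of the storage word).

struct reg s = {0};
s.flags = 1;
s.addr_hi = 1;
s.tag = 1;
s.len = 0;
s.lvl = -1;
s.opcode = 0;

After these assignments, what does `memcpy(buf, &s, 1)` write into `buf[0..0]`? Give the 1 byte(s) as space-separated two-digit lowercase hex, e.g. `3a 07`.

flags:1 = 1 → 0x1 << 0 → word 0x01
addr_hi:1 = 1 → 0x1 << 1 → word 0x03
tag:2 = 1 → 0x1 << 2 → word 0x07
len:1 = 0 → 0x0 << 4 → word 0x07
lvl:2 = -1 → 0x3 << 5 → word 0x67
opcode:1 = 0 → 0x0 << 7 → word 0x67
word = 0x67 → little-endian bytes:
  [0]=0x67

67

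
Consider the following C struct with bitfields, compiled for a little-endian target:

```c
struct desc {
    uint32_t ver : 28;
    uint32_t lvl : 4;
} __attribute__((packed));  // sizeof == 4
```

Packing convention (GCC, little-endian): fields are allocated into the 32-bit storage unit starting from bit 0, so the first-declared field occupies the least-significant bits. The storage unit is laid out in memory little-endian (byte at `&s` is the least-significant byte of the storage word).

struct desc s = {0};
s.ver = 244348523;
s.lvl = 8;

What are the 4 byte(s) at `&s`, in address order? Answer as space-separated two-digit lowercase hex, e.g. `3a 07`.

6b 76 90 8e

ver (28b) val=244348523 bits=0xe90766b at bit 0: 0x0e90766b
lvl (4b) val=8 bits=0x8 at bit 28: 0x8e90766b
word = 0x8e90766b → little-endian bytes:
  [0]=0x6b  [1]=0x76  [2]=0x90  [3]=0x8e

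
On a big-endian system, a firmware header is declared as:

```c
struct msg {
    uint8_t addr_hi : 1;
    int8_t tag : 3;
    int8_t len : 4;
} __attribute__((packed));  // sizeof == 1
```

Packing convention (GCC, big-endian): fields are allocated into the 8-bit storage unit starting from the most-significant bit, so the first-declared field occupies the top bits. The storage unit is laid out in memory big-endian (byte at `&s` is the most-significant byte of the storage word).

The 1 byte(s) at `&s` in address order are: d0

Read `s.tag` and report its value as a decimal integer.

[0]=0xd0 (big-endian) → word 0xd0
addr_hi [7+:1] = (word>>7) & 0x1 = 1
tag [4+:3] = (word>>4) & 0x7 = 5  ←
len [0+:4] = (word>>0) & 0xf = 0
tag signed 3b, MSB=1: 5 - 8 = -3

-3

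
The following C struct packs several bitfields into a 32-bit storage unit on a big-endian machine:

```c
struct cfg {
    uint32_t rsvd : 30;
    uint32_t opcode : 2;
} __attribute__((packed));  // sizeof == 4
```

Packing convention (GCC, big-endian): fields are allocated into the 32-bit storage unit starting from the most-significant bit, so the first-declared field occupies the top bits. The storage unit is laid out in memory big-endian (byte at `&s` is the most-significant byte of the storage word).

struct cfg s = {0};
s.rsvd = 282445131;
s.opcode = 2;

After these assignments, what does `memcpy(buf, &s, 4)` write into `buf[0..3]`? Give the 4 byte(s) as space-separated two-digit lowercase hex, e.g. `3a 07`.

43 57 15 2e

rsvd (30b) val=282445131 bits=0x10d5c54b at bit 2: 0x4357152c
opcode (2b) val=2 bits=0x2 at bit 0: 0x4357152e
word = 0x4357152e → big-endian bytes:
  [0]=0x43  [1]=0x57  [2]=0x15  [3]=0x2e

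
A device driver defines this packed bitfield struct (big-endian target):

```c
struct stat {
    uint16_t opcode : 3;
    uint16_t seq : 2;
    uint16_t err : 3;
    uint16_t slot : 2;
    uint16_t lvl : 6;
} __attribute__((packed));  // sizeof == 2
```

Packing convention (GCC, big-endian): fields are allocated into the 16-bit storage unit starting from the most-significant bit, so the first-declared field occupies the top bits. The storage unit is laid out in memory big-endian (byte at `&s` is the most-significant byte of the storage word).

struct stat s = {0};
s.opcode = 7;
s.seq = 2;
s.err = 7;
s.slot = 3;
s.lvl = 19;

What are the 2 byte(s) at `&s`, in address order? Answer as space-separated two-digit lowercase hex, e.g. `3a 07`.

f7 d3

[13+:3] opcode=7 & 0x7 = 0x7; word=0xe000
[11+:2] seq=2 & 0x3 = 0x2; word=0xf000
[8+:3] err=7 & 0x7 = 0x7; word=0xf700
[6+:2] slot=3 & 0x3 = 0x3; word=0xf7c0
[0+:6] lvl=19 & 0x3f = 0x13; word=0xf7d3
word = 0xf7d3 → big-endian bytes:
  [0]=0xf7  [1]=0xd3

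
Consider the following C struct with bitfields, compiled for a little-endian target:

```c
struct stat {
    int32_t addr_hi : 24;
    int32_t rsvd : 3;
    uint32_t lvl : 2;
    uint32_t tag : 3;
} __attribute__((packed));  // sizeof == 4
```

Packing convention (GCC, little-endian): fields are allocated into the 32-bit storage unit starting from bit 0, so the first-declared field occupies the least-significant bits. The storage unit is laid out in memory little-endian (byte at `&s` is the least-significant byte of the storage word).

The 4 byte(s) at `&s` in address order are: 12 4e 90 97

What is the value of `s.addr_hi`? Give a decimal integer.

-7320046

[0]=0x12 [1]=0x4e [2]=0x90 [3]=0x97 (little-endian) → word 0x97904e12
addr_hi:24 @ bit 0 → (0x97904e12>>0)&0xffffff = 0x904e12  ←
rsvd:3 @ bit 24 → (0x97904e12>>24)&0x7 = 0x7
lvl:2 @ bit 27 → (0x97904e12>>27)&0x3 = 0x2
tag:3 @ bit 29 → (0x97904e12>>29)&0x7 = 0x4
addr_hi signed 24b, MSB=1: 9457170 - 16777216 = -7320046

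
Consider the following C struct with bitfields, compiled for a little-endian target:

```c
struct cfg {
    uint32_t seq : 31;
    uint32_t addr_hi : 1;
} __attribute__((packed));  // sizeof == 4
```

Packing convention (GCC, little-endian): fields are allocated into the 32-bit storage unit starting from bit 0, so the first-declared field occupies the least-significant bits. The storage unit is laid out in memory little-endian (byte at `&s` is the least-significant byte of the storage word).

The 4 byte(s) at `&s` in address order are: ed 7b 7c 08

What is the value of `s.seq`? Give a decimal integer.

[0]=0xed [1]=0x7b [2]=0x7c [3]=0x08 (little-endian) → word 0x087c7bed
seq:31 @ bit 0 → (0x087c7bed>>0)&0x7fffffff = 0x87c7bed  ←
addr_hi:1 @ bit 31 → (0x087c7bed>>31)&0x1 = 0x0

142375917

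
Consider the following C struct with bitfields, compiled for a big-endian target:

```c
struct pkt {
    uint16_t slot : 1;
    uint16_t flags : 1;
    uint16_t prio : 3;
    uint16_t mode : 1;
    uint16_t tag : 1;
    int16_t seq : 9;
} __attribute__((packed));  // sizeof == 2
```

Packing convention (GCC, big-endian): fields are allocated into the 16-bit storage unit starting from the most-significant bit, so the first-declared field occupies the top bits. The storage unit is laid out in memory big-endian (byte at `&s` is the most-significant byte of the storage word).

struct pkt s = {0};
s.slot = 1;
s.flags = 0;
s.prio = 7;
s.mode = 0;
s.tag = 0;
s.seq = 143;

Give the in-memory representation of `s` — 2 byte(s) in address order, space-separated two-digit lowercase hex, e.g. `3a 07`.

b8 8f

slot:1 = 1 → 0x1 << 15 → word 0x8000
flags:1 = 0 → 0x0 << 14 → word 0x8000
prio:3 = 7 → 0x7 << 11 → word 0xb800
mode:1 = 0 → 0x0 << 10 → word 0xb800
tag:1 = 0 → 0x0 << 9 → word 0xb800
seq:9 = 143 → 0x8f << 0 → word 0xb88f
word = 0xb88f → big-endian bytes:
  [0]=0xb8  [1]=0x8f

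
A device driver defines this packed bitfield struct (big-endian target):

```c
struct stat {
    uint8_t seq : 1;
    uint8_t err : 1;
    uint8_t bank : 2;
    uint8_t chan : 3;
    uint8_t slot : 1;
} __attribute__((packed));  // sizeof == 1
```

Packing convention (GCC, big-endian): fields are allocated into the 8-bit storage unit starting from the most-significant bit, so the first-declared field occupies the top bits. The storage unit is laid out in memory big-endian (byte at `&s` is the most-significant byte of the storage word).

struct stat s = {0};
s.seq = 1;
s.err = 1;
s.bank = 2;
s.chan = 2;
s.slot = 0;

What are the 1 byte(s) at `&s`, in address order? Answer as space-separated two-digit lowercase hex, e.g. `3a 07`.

seq:1 = 1 → 0x1 << 7 → word 0x80
err:1 = 1 → 0x1 << 6 → word 0xc0
bank:2 = 2 → 0x2 << 4 → word 0xe0
chan:3 = 2 → 0x2 << 1 → word 0xe4
slot:1 = 0 → 0x0 << 0 → word 0xe4
word = 0xe4 → big-endian bytes:
  [0]=0xe4

e4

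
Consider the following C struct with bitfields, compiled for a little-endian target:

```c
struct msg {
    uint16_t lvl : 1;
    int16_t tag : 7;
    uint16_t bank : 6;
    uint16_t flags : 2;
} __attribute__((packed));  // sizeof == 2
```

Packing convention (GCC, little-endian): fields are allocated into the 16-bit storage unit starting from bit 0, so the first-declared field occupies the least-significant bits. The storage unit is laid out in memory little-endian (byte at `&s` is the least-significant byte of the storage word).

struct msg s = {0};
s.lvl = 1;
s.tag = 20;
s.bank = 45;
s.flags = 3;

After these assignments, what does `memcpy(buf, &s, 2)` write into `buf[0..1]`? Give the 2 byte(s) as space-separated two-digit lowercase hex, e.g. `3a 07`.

29 ed

lvl (1b) val=1 bits=0x1 at bit 0: 0x0001
tag (7b) val=20 bits=0x14 at bit 1: 0x0029
bank (6b) val=45 bits=0x2d at bit 8: 0x2d29
flags (2b) val=3 bits=0x3 at bit 14: 0xed29
word = 0xed29 → little-endian bytes:
  [0]=0x29  [1]=0xed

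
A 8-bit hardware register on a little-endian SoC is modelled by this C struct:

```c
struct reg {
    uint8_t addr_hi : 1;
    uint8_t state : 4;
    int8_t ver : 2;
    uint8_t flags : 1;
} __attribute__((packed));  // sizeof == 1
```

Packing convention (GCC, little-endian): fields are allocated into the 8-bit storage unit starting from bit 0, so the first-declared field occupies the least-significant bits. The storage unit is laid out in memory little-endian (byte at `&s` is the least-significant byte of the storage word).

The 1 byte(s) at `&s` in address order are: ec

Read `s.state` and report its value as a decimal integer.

6

[0]=0xec (little-endian) → word 0xec
addr_hi:1 @ bit 0 → (0xec>>0)&0x1 = 0x0
state:4 @ bit 1 → (0xec>>1)&0xf = 0x6  ←
ver:2 @ bit 5 → (0xec>>5)&0x3 = 0x3
flags:1 @ bit 7 → (0xec>>7)&0x1 = 0x1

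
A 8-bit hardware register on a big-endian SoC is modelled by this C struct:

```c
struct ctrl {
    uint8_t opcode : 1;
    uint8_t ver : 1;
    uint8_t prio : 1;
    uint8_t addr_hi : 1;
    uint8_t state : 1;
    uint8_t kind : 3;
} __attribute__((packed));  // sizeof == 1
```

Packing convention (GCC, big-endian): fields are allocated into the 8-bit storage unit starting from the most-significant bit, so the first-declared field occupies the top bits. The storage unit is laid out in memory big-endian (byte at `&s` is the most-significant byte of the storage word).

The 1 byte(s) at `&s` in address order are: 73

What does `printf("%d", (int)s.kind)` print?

[0]=0x73 (big-endian) → word 0x73
opcode:1 @ bit 7 → (0x73>>7)&0x1 = 0x0
ver:1 @ bit 6 → (0x73>>6)&0x1 = 0x1
prio:1 @ bit 5 → (0x73>>5)&0x1 = 0x1
addr_hi:1 @ bit 4 → (0x73>>4)&0x1 = 0x1
state:1 @ bit 3 → (0x73>>3)&0x1 = 0x0
kind:3 @ bit 0 → (0x73>>0)&0x7 = 0x3  ←

3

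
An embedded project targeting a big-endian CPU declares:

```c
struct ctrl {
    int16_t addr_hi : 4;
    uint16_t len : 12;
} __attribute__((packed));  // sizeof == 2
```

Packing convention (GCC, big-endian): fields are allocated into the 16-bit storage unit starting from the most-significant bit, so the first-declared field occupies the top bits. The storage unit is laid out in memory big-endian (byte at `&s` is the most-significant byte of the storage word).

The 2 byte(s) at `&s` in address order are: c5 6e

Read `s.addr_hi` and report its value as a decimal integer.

-4

[0]=0xc5 [1]=0x6e (big-endian) → word 0xc56e
addr_hi [12+:4] = (word>>12) & 0xf = 12  ←
len [0+:12] = (word>>0) & 0xfff = 1390
addr_hi signed 4b, MSB=1: 12 - 16 = -4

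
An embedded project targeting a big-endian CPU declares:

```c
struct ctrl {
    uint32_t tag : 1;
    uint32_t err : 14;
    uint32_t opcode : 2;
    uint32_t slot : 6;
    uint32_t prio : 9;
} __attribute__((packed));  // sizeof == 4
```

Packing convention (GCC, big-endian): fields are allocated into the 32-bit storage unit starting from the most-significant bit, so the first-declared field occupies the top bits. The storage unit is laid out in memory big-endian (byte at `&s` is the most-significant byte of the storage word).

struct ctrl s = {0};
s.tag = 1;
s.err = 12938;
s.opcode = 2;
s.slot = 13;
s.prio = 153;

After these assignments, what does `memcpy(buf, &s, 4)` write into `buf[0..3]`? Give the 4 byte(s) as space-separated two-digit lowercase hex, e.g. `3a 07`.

e5 15 1a 99

tag (1b) val=1 bits=0x1 at bit 31: 0x80000000
err (14b) val=12938 bits=0x328a at bit 17: 0xe5140000
opcode (2b) val=2 bits=0x2 at bit 15: 0xe5150000
slot (6b) val=13 bits=0xd at bit 9: 0xe5151a00
prio (9b) val=153 bits=0x99 at bit 0: 0xe5151a99
word = 0xe5151a99 → big-endian bytes:
  [0]=0xe5  [1]=0x15  [2]=0x1a  [3]=0x99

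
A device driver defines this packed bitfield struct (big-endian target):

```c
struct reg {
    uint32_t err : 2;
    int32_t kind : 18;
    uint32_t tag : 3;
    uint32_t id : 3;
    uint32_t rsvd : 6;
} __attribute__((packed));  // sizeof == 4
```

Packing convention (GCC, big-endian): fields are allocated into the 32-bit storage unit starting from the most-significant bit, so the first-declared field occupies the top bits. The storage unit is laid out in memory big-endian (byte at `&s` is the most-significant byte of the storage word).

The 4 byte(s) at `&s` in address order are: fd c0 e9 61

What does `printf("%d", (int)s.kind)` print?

-9202

[0]=0xfd [1]=0xc0 [2]=0xe9 [3]=0x61 (big-endian) → word 0xfdc0e961
err [30+:2] = (word>>30) & 0x3 = 3
kind [12+:18] = (word>>12) & 0x3ffff = 252942  ←
tag [9+:3] = (word>>9) & 0x7 = 4
id [6+:3] = (word>>6) & 0x7 = 5
rsvd [0+:6] = (word>>0) & 0x3f = 33
kind signed 18b, MSB=1: 252942 - 262144 = -9202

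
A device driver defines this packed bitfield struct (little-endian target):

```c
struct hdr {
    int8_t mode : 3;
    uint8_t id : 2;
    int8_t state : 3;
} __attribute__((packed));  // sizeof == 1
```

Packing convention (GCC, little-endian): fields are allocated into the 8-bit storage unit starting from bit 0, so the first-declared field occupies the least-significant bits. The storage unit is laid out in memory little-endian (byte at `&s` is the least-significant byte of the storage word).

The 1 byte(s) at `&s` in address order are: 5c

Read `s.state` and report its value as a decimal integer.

[0]=0x5c (little-endian) → word 0x5c
mode:3 @ bit 0 → (0x5c>>0)&0x7 = 0x4
id:2 @ bit 3 → (0x5c>>3)&0x3 = 0x3
state:3 @ bit 5 → (0x5c>>5)&0x7 = 0x2  ←
state signed 3b, MSB=0: value = 2

2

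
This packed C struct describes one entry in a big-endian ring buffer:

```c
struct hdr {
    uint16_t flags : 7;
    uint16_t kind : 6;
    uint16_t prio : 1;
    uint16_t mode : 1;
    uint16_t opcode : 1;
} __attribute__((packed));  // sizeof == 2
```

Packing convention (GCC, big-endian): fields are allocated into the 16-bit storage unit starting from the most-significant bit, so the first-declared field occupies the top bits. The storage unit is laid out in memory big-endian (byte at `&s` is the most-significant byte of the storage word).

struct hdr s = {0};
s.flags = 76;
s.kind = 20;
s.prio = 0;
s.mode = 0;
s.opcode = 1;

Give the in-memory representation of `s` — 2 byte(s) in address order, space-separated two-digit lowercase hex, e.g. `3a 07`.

flags (7b) val=76 bits=0x4c at bit 9: 0x9800
kind (6b) val=20 bits=0x14 at bit 3: 0x98a0
prio (1b) val=0 bits=0x0 at bit 2: 0x98a0
mode (1b) val=0 bits=0x0 at bit 1: 0x98a0
opcode (1b) val=1 bits=0x1 at bit 0: 0x98a1
word = 0x98a1 → big-endian bytes:
  [0]=0x98  [1]=0xa1

98 a1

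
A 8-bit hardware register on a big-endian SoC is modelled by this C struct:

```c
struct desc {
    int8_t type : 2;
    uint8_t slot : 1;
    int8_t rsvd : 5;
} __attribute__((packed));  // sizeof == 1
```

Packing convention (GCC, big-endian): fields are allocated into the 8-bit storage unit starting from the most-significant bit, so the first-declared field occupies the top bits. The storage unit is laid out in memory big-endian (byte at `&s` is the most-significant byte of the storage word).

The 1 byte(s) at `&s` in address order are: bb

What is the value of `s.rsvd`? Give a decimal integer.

[0]=0xbb (big-endian) → word 0xbb
type [6+:2] = (word>>6) & 0x3 = 2
slot [5+:1] = (word>>5) & 0x1 = 1
rsvd [0+:5] = (word>>0) & 0x1f = 27  ←
rsvd signed 5b, MSB=1: 27 - 32 = -5

-5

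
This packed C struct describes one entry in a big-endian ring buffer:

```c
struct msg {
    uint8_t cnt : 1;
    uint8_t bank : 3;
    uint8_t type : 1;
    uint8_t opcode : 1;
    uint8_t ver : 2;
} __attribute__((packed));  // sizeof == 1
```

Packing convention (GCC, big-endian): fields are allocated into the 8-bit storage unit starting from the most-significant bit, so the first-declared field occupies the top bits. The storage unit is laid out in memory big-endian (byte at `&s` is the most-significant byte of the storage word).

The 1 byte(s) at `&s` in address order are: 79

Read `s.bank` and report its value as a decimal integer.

7

[0]=0x79 (big-endian) → word 0x79
cnt:1 @ bit 7 → (0x79>>7)&0x1 = 0x0
bank:3 @ bit 4 → (0x79>>4)&0x7 = 0x7  ←
type:1 @ bit 3 → (0x79>>3)&0x1 = 0x1
opcode:1 @ bit 2 → (0x79>>2)&0x1 = 0x0
ver:2 @ bit 0 → (0x79>>0)&0x3 = 0x1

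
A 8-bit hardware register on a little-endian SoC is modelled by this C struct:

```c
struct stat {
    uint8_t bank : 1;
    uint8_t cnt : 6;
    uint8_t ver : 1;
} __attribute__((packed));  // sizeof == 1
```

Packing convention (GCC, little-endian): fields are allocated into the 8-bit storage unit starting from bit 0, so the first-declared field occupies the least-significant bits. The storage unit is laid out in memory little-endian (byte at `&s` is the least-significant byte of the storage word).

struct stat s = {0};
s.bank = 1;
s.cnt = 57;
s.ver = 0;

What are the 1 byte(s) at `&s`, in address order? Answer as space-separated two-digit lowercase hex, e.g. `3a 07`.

73

bank:1 = 1 → 0x1 << 0 → word 0x01
cnt:6 = 57 → 0x39 << 1 → word 0x73
ver:1 = 0 → 0x0 << 7 → word 0x73
word = 0x73 → little-endian bytes:
  [0]=0x73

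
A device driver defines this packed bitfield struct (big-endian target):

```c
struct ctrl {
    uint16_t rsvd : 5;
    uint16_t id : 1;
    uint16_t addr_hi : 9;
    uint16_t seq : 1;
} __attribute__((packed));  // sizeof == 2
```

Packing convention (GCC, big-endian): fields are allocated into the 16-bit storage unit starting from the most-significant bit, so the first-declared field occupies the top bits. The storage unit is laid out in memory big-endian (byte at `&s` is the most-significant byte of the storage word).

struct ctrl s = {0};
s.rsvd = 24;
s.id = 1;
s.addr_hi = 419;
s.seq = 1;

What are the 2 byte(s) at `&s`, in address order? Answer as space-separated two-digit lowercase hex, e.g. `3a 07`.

rsvd:5 = 24 → 0x18 << 11 → word 0xc000
id:1 = 1 → 0x1 << 10 → word 0xc400
addr_hi:9 = 419 → 0x1a3 << 1 → word 0xc746
seq:1 = 1 → 0x1 << 0 → word 0xc747
word = 0xc747 → big-endian bytes:
  [0]=0xc7  [1]=0x47

c7 47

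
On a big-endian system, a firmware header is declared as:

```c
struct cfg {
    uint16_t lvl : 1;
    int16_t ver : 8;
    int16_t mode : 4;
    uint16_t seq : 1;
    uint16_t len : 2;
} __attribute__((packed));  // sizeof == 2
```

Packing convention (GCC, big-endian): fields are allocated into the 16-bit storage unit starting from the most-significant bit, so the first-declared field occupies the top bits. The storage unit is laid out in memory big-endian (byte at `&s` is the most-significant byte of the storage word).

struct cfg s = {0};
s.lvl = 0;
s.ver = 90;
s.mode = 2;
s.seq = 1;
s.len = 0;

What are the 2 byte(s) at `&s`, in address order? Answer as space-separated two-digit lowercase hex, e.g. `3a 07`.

2d 14

lvl (1b) val=0 bits=0x0 at bit 15: 0x0000
ver (8b) val=90 bits=0x5a at bit 7: 0x2d00
mode (4b) val=2 bits=0x2 at bit 3: 0x2d10
seq (1b) val=1 bits=0x1 at bit 2: 0x2d14
len (2b) val=0 bits=0x0 at bit 0: 0x2d14
word = 0x2d14 → big-endian bytes:
  [0]=0x2d  [1]=0x14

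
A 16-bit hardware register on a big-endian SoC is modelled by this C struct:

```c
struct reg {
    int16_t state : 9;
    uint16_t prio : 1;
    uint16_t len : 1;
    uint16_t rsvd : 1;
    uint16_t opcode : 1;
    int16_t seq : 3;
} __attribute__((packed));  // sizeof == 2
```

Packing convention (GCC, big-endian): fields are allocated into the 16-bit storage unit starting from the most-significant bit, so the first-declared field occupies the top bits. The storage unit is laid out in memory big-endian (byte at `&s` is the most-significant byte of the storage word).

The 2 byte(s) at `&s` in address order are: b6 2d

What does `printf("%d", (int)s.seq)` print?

-3

[0]=0xb6 [1]=0x2d (big-endian) → word 0xb62d
state:9 @ bit 7 → (0xb62d>>7)&0x1ff = 0x16c
prio:1 @ bit 6 → (0xb62d>>6)&0x1 = 0x0
len:1 @ bit 5 → (0xb62d>>5)&0x1 = 0x1
rsvd:1 @ bit 4 → (0xb62d>>4)&0x1 = 0x0
opcode:1 @ bit 3 → (0xb62d>>3)&0x1 = 0x1
seq:3 @ bit 0 → (0xb62d>>0)&0x7 = 0x5  ←
seq signed 3b, MSB=1: 5 - 8 = -3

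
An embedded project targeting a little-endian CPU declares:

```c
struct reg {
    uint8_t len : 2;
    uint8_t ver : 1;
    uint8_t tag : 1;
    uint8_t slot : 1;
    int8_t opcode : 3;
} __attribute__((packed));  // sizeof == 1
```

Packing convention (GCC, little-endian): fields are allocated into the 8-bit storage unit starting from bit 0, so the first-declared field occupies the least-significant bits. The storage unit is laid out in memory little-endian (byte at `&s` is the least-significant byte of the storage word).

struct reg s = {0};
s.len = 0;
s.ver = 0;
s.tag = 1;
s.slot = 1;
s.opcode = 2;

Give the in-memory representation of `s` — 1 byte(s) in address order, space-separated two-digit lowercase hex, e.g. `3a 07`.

len (2b) val=0 bits=0x0 at bit 0: 0x00
ver (1b) val=0 bits=0x0 at bit 2: 0x00
tag (1b) val=1 bits=0x1 at bit 3: 0x08
slot (1b) val=1 bits=0x1 at bit 4: 0x18
opcode (3b) val=2 bits=0x2 at bit 5: 0x58
word = 0x58 → little-endian bytes:
  [0]=0x58

58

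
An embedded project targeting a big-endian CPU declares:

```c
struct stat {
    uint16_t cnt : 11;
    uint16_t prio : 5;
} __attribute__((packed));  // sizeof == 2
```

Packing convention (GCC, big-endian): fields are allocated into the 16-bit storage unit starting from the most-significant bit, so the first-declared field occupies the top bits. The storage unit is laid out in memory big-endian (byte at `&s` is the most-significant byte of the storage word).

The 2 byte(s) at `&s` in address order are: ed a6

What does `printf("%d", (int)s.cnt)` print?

[0]=0xed [1]=0xa6 (big-endian) → word 0xeda6
cnt [5+:11] = (word>>5) & 0x7ff = 1901  ←
prio [0+:5] = (word>>0) & 0x1f = 6

1901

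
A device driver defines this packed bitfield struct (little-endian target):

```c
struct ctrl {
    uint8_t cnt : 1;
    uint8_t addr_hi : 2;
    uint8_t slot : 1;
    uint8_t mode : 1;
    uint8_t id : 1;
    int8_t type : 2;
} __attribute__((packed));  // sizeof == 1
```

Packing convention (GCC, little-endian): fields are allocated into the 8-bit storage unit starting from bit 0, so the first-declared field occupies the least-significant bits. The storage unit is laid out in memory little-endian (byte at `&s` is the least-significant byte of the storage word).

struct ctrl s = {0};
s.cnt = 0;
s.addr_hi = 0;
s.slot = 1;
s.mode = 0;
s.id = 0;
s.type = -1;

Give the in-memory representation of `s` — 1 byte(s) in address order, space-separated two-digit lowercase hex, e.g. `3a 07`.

c8

cnt (1b) val=0 bits=0x0 at bit 0: 0x00
addr_hi (2b) val=0 bits=0x0 at bit 1: 0x00
slot (1b) val=1 bits=0x1 at bit 3: 0x08
mode (1b) val=0 bits=0x0 at bit 4: 0x08
id (1b) val=0 bits=0x0 at bit 5: 0x08
type (2b) val=-1 bits=0x3 at bit 6: 0xc8
word = 0xc8 → little-endian bytes:
  [0]=0xc8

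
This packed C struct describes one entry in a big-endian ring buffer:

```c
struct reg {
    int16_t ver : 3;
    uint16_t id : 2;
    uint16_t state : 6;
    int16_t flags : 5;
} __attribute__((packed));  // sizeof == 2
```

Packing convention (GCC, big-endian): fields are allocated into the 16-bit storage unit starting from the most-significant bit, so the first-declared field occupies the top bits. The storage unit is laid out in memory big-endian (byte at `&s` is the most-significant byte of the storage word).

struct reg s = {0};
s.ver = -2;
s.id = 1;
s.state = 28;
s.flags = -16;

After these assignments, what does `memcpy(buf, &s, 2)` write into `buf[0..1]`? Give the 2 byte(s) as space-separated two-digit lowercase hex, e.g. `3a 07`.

cb 90

ver:3 = -2 → 0x6 << 13 → word 0xc000
id:2 = 1 → 0x1 << 11 → word 0xc800
state:6 = 28 → 0x1c << 5 → word 0xcb80
flags:5 = -16 → 0x10 << 0 → word 0xcb90
word = 0xcb90 → big-endian bytes:
  [0]=0xcb  [1]=0x90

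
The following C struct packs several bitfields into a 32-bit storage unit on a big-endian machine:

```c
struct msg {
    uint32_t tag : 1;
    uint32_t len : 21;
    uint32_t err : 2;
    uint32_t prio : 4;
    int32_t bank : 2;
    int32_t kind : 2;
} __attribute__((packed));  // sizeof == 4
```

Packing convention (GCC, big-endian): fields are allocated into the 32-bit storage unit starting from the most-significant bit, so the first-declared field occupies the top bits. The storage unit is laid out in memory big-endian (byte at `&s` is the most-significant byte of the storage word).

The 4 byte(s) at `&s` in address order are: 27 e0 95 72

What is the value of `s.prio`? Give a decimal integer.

7

[0]=0x27 [1]=0xe0 [2]=0x95 [3]=0x72 (big-endian) → word 0x27e09572
tag [31+:1] = (word>>31) & 0x1 = 0
len [10+:21] = (word>>10) & 0x1fffff = 653349
err [8+:2] = (word>>8) & 0x3 = 1
prio [4+:4] = (word>>4) & 0xf = 7  ←
bank [2+:2] = (word>>2) & 0x3 = 0
kind [0+:2] = (word>>0) & 0x3 = 2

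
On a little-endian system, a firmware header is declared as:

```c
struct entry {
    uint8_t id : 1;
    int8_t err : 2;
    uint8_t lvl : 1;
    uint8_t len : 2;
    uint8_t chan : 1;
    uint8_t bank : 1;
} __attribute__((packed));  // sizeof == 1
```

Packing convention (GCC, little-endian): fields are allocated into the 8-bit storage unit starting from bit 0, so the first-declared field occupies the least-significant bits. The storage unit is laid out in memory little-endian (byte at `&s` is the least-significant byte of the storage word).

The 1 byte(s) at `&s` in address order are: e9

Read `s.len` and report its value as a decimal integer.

[0]=0xe9 (little-endian) → word 0xe9
id [0+:1] = (word>>0) & 0x1 = 1
err [1+:2] = (word>>1) & 0x3 = 0
lvl [3+:1] = (word>>3) & 0x1 = 1
len [4+:2] = (word>>4) & 0x3 = 2  ←
chan [6+:1] = (word>>6) & 0x1 = 1
bank [7+:1] = (word>>7) & 0x1 = 1

2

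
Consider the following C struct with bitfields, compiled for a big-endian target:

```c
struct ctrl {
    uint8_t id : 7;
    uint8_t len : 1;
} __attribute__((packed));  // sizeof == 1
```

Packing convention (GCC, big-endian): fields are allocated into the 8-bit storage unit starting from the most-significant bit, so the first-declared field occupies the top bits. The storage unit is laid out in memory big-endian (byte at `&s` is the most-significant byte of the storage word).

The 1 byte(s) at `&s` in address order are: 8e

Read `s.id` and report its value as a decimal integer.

71

[0]=0x8e (big-endian) → word 0x8e
id:7 @ bit 1 → (0x8e>>1)&0x7f = 0x47  ←
len:1 @ bit 0 → (0x8e>>0)&0x1 = 0x0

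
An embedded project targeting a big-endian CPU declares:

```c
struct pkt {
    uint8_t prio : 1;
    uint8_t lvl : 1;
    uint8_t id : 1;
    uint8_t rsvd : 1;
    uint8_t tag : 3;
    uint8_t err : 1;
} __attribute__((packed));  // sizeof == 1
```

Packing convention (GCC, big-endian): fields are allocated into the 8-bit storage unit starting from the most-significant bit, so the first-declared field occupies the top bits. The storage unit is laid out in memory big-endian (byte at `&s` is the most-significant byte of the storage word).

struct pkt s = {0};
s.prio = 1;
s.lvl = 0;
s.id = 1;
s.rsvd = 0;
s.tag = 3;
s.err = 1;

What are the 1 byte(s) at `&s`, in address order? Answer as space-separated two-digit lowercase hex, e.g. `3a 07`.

a7

[7+:1] prio=1 & 0x1 = 0x1; word=0x80
[6+:1] lvl=0 & 0x1 = 0x0; word=0x80
[5+:1] id=1 & 0x1 = 0x1; word=0xa0
[4+:1] rsvd=0 & 0x1 = 0x0; word=0xa0
[1+:3] tag=3 & 0x7 = 0x3; word=0xa6
[0+:1] err=1 & 0x1 = 0x1; word=0xa7
word = 0xa7 → big-endian bytes:
  [0]=0xa7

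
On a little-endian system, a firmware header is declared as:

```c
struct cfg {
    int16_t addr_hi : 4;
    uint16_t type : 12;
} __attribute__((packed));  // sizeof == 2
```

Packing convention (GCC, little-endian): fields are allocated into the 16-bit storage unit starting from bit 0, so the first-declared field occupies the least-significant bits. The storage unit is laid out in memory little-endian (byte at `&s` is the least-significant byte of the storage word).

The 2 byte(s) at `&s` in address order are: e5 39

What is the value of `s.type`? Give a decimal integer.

926

[0]=0xe5 [1]=0x39 (little-endian) → word 0x39e5
addr_hi:4 @ bit 0 → (0x39e5>>0)&0xf = 0x5
type:12 @ bit 4 → (0x39e5>>4)&0xfff = 0x39e  ←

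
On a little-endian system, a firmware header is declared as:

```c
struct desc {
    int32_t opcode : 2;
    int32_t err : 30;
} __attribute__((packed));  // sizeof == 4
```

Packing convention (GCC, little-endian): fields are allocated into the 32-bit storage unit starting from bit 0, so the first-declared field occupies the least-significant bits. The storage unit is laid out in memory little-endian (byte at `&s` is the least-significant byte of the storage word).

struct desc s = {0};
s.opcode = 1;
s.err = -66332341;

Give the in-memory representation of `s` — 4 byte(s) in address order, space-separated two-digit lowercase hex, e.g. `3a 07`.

opcode (2b) val=1 bits=0x1 at bit 0: 0x00000001
err (30b) val=-66332341 bits=0x3c0bd94b at bit 2: 0xf02f652d
word = 0xf02f652d → little-endian bytes:
  [0]=0x2d  [1]=0x65  [2]=0x2f  [3]=0xf0

2d 65 2f f0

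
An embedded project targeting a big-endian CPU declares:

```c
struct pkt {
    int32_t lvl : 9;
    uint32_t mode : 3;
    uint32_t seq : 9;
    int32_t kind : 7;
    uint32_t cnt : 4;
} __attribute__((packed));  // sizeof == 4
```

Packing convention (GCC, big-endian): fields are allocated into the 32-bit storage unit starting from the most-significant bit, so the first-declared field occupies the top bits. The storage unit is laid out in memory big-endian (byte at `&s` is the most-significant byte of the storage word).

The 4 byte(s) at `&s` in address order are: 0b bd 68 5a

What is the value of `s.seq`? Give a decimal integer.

429

[0]=0x0b [1]=0xbd [2]=0x68 [3]=0x5a (big-endian) → word 0x0bbd685a
lvl [23+:9] = (word>>23) & 0x1ff = 23
mode [20+:3] = (word>>20) & 0x7 = 3
seq [11+:9] = (word>>11) & 0x1ff = 429  ←
kind [4+:7] = (word>>4) & 0x7f = 5
cnt [0+:4] = (word>>0) & 0xf = 10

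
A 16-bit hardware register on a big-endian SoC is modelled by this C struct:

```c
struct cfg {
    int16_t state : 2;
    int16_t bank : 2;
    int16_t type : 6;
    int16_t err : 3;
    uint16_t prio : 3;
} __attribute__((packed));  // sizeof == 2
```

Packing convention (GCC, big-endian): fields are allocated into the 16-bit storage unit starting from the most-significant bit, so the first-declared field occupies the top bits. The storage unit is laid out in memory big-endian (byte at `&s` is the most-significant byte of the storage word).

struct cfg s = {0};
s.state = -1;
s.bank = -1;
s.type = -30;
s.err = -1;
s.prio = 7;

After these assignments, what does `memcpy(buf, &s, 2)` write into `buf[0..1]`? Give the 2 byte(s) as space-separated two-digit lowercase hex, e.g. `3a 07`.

state:2 = -1 → 0x3 << 14 → word 0xc000
bank:2 = -1 → 0x3 << 12 → word 0xf000
type:6 = -30 → 0x22 << 6 → word 0xf880
err:3 = -1 → 0x7 << 3 → word 0xf8b8
prio:3 = 7 → 0x7 << 0 → word 0xf8bf
word = 0xf8bf → big-endian bytes:
  [0]=0xf8  [1]=0xbf

f8 bf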